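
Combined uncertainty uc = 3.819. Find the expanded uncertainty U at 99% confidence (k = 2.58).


U = k * uc
U = 2.58 * 3.819
U = 9.8530

9.8530


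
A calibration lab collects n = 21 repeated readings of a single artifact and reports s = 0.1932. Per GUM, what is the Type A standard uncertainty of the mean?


u_A = s / sqrt(n)
u_A = 0.1932 / sqrt(21)
u_A = 0.1932 / 4.5825757
u_A = 0.0422

0.0422


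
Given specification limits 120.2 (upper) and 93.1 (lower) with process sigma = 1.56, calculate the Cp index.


Cp = (USL - LSL) / (6 * sigma)
= (120.2 - 93.1) / (6 * 1.56)
= 27.1000 / 9.3600
= 2.8953

2.8953


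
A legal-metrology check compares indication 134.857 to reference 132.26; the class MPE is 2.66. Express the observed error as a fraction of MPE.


e = indication - reference = 134.857 - 132.26 = 2.5970
|e| = 2.5970
ratio = |e| / MPE = 2.5970 / 2.66
ratio = 0.9763

0.9763


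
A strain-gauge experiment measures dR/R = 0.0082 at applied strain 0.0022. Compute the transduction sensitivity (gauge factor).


GF = (dR/R) / epsilon
= 0.0082 / 0.0022
= 3.7273

3.7273


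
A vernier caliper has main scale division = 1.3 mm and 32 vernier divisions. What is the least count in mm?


LC = MSD / n_div
= 1.3 / 32
= 0.0406

0.0406


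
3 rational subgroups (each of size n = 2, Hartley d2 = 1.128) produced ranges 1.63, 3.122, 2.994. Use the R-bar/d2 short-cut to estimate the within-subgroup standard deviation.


R_bar = (1.63 + 3.122 + 2.994) / 3
R_bar = 7.746 / 3 = 2.582
sigma_hat = R_bar / d2 = 2.582 / 1.128 = 2.2890

2.2890


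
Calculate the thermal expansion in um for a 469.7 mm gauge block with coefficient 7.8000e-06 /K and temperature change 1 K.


dL = L * alpha * dT
= 469.7 * 7.8000e-06 * 1
= 0.0036637 mm
dL_um = 0.0036637 * 1000 = 3.6637 um

3.6637


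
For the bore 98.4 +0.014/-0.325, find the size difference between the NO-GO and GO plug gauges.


GO = nominal - lower_tol (smallest hole = maximum material condition)
GO = 98.4 - 0.325 = 98.075
NO-GO = nominal + upper_tol (largest hole = least material condition)
NO-GO = 98.4 + 0.014 = 98.414
spread = NO-GO - GO = 98.414 - 98.075 = 0.3390

0.3390


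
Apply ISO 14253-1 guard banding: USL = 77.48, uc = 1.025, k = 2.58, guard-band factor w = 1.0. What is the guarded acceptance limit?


U = k * uc = 2.58 * 1.025 = 2.6445
guard band g = w * U = 1.0 * 2.6445 = 2.6445
AL = USL - g = 77.48 - 2.6445
AL = 74.8355

74.8355


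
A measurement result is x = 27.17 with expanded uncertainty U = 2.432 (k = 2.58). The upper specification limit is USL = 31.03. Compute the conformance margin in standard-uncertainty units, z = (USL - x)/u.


u = U / k = 2.432 / 2.58 = 0.94263566
margin = |USL - x| = |31.03 - 27.17| = 3.86
z = margin / u = 3.86 / 0.94263566
z = 4.0949

4.0949


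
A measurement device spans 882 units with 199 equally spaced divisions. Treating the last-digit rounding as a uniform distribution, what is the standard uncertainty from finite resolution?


resolution = range / divisions
resolution = 882 / 199 = 4.4321608
u_res = resolution / (2*sqrt(3))
u_res = 4.4321608 / 3.4641016
u_res = 1.2795

1.2795


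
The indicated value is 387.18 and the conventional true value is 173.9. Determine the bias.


Systematic error = measured - true
= 387.18 - 173.9
= 213.2800

213.2800


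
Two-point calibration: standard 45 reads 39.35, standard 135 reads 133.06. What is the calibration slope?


slope = (y2 - y1) / (x2 - x1)
= (133.06 - 39.35) / (135 - 45)
= 93.7100 / 90
= 1.0412

1.0412


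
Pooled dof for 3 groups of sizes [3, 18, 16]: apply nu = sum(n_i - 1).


nu = sum_i (n_i - 1)
nu = ((3 - 1) + (18 - 1) + (16 - 1))
nu = 2 + 17 + 15
nu = 34

34


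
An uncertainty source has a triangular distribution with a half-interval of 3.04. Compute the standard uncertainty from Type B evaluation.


u_B = half_width / sqrt(6)
u_B = 3.04 / 2.4494897
u_B = 1.2411

1.2411


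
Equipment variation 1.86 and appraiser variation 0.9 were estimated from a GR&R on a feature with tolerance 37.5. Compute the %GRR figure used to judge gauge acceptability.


GRR = sqrt(EV^2 + AV^2) = sqrt(1.86^2 + 0.9^2) = 2.066301
%GRR = GRR / tol * 100 = 2.066301 / 37.5 * 100
%GRR = 5.5101

5.5101


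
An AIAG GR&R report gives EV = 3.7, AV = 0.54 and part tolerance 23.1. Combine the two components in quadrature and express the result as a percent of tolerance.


GRR = sqrt(EV^2 + AV^2) = sqrt(3.7^2 + 0.54^2) = 3.7391978
%GRR = GRR / tol * 100 = 3.7391978 / 23.1 * 100
%GRR = 16.1870

16.1870


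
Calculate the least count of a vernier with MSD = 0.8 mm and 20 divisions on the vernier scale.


LC = MSD / n_div
= 0.8 / 20
= 0.0400

0.0400


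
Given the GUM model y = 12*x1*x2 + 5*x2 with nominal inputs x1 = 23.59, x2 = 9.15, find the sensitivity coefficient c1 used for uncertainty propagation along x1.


y = 12*x1*x2 + 5*x2
dy/dx1 = 12*x2
Evaluate at x2 = 9.15: c1 = 12 * 9.15
c1 = 109.8000

109.8000


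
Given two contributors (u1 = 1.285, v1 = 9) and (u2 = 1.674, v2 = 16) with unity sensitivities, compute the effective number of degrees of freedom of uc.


uc = sqrt(u1^2 + u2^2) = sqrt(1.285^2 + 1.674^2) = 2.110332
v_eff = uc^4 / (u1^4/v1 + u2^4/v2)
= 2.110332^4 / (1.285^4/9 + 1.674^4/16)
= 19.833672 / 0.79374626
v_eff = 24.9874

24.9874


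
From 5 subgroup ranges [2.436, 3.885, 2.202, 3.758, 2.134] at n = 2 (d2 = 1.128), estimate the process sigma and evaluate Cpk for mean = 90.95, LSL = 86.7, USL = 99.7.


R_bar = (2.436 + 3.885 + 2.202 + 3.758 + 2.134) / 5 = 2.883
sigma = R_bar / d2 = 2.883 / 1.128 = 2.5558511
Cp = (USL - LSL)/(6*sigma) = (99.7 - 86.7)/(6*2.5558511) = 0.8477
Cpu = (99.7 - 90.95)/(3*2.5558511) = 1.1412
Cpl = (90.95 - 86.7)/(3*2.5558511) = 0.5543
Cpk = min(Cpu, Cpl) = 0.5543

0.5543


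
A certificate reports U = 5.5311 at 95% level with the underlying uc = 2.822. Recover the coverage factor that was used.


k = U / uc
k = 5.5311 / 2.822
k = 1.96

1.96


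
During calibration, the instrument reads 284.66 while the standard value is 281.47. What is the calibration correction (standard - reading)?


Correction = standard - reading
= 281.47 - 284.66
= -3.1900

-3.1900


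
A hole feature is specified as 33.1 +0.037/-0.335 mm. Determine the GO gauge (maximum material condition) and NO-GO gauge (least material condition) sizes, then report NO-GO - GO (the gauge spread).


GO = nominal - lower_tol (smallest hole = maximum material condition)
GO = 33.1 - 0.335 = 32.765
NO-GO = nominal + upper_tol (largest hole = least material condition)
NO-GO = 33.1 + 0.037 = 33.137
spread = NO-GO - GO = 33.137 - 32.765 = 0.3720

0.3720


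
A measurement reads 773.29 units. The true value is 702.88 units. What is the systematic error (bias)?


Systematic error = measured - true
= 773.29 - 702.88
= 70.4100

70.4100


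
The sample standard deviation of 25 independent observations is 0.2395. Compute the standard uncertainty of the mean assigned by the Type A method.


u_A = s / sqrt(n)
u_A = 0.2395 / sqrt(25)
u_A = 0.2395 / 5
u_A = 0.0479

0.0479


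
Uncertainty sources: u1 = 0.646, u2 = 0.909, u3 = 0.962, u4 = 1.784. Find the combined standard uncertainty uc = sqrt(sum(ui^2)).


uc = sqrt(0.646^2 + 0.909^2 + 0.962^2 + 1.784^2)
uc = sqrt(5.351697)
uc = 2.3134

2.3134


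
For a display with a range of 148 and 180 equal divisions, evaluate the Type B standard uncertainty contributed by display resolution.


resolution = range / divisions
resolution = 148 / 180 = 0.82222222
u_res = resolution / (2*sqrt(3))
u_res = 0.82222222 / 3.4641016
u_res = 0.2374

0.2374


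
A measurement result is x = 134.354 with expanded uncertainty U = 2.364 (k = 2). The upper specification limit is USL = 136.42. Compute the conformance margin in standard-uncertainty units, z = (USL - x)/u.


u = U / k = 2.364 / 2 = 1.182
margin = |USL - x| = |136.42 - 134.354| = 2.066
z = margin / u = 2.066 / 1.182
z = 1.7479

1.7479


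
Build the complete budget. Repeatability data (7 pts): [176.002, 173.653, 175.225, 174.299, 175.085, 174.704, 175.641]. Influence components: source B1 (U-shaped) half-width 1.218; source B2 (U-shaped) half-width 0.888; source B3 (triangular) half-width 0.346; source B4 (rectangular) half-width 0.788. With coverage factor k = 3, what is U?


mean = (176.002 + 173.653 + 175.225 + 174.299 + 175.085 + 174.704 + 175.641) / 7 = 174.9441429
s = sqrt(sum((x - mean)^2)/(n-1)) = 0.80044996
u_A = s / sqrt(n) = 0.80044996 / sqrt(7) = 0.30254165
u_B1 = 1.218 / sqrt(2) = 0.86125606
u_B2 = 0.888 / sqrt(2) = 0.62791082
u_B3 = 0.346 / sqrt(6) = 0.14125391
u_B4 = 0.788 / sqrt(3) = 0.45495201
uc = sqrt(0.30254165^2 + 0.86125606^2 + 0.62791082^2 + 0.14125391^2 + 0.45495201^2) = 1.2060263
U = k * uc = 3 * 1.2060263
U = 3.6181

3.6181


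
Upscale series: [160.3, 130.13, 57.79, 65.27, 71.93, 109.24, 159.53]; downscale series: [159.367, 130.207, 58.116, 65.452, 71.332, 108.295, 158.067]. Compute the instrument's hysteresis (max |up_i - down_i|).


|160.3 - 159.367| = 0.9330
|130.13 - 130.207| = 0.0770
|57.79 - 58.116| = 0.3260
|65.27 - 65.452| = 0.1820
|71.93 - 71.332| = 0.5980
|109.24 - 108.295| = 0.9450
|159.53 - 158.067| = 1.4630
hysteresis = max(diffs) = 1.4630

1.4630


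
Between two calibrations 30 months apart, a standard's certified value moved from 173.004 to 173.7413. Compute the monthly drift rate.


rate = (v2 - v1) / months
= (173.7413 - 173.004) / 30
= 0.7373 / 30
= 0.0246

0.0246


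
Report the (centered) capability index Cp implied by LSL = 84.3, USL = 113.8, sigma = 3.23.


Cp = (USL - LSL) / (6 * sigma)
= (113.8 - 84.3) / (6 * 3.23)
= 29.5000 / 19.3800
= 1.5222

1.5222


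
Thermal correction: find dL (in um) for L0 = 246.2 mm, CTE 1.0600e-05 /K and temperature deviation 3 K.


dL = L * alpha * dT
= 246.2 * 1.0600e-05 * 3
= 0.0078292 mm
dL_um = 0.0078292 * 1000 = 7.8292 um

7.8292


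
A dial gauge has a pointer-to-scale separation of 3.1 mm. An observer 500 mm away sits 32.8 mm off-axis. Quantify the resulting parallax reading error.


error = h * offset / d
= 3.1 * 32.8 / 500
= 0.2034

0.2034


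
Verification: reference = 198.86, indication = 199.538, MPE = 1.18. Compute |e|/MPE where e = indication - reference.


e = indication - reference = 199.538 - 198.86 = 0.6780
|e| = 0.6780
ratio = |e| / MPE = 0.6780 / 1.18
ratio = 0.5746

0.5746


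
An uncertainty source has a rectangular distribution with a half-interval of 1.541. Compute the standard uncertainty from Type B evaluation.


u_B = half_width / sqrt(3)
u_B = 1.541 / 1.7320508
u_B = 0.8897

0.8897


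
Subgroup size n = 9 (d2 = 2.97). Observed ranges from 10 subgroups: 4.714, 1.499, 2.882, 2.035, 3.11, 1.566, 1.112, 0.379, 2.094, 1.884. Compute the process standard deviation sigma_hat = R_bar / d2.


R_bar = (4.714 + 1.499 + 2.882 + 2.035 + 3.11 + 1.566 + 1.112 + 0.379 + 2.094 + 1.884) / 10
R_bar = 21.275 / 10 = 2.1275
sigma_hat = R_bar / d2 = 2.1275 / 2.97 = 0.7163

0.7163


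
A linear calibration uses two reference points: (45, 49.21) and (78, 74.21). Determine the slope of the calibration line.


slope = (y2 - y1) / (x2 - x1)
= (74.21 - 49.21) / (78 - 45)
= 25.0000 / 33
= 0.7576

0.7576


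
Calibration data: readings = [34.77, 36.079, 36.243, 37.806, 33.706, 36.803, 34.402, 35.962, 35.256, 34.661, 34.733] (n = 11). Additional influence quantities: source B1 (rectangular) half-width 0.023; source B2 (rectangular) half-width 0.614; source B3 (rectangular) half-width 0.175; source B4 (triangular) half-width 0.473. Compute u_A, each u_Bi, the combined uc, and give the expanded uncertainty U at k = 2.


mean = (34.77 + 36.079 + 36.243 + 37.806 + 33.706 + 36.803 + 34.402 + 35.962 + 35.256 + 34.661 + 34.733) / 11 = 35.49281818
s = sqrt(sum((x - mean)^2)/(n-1)) = 1.201012
u_A = s / sqrt(n) = 1.201012 / sqrt(11) = 0.36211874
u_B1 = 0.023 / sqrt(3) = 0.013279056
u_B2 = 0.614 / sqrt(3) = 0.35449307
u_B3 = 0.175 / sqrt(3) = 0.1010363
u_B4 = 0.473 / sqrt(6) = 0.19310144
uc = sqrt(0.36211874^2 + 0.013279056^2 + 0.35449307^2 + 0.1010363^2 + 0.19310144^2) = 0.55178633
U = k * uc = 2 * 0.55178633
U = 1.1036

1.1036


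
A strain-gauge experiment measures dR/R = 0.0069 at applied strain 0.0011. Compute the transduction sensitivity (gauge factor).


GF = (dR/R) / epsilon
= 0.0069 / 0.0011
= 6.2727

6.2727


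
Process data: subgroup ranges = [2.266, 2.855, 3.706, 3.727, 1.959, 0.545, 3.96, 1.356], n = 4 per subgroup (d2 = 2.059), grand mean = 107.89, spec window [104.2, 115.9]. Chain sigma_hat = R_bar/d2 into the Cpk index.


R_bar = (2.266 + 2.855 + 3.706 + 3.727 + 1.959 + 0.545 + 3.96 + 1.356) / 8 = 2.54675
sigma = R_bar / d2 = 2.54675 / 2.059 = 1.2368868
Cp = (USL - LSL)/(6*sigma) = (115.9 - 104.2)/(6*1.2368868) = 1.5765
Cpu = (115.9 - 107.89)/(3*1.2368868) = 2.1586
Cpl = (107.89 - 104.2)/(3*1.2368868) = 0.9944
Cpk = min(Cpu, Cpl) = 0.9944

0.9944


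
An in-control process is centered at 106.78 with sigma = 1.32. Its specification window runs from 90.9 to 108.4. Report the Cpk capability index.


Cpu = (USL - mean) / (3*sigma) = (108.4 - 106.78) / (3*1.32) = 0.4091
Cpl = (mean - LSL) / (3*sigma) = (106.78 - 90.9) / (3*1.32) = 4.0101
Cpk = min(Cpu, Cpl) = 0.4091

0.4091


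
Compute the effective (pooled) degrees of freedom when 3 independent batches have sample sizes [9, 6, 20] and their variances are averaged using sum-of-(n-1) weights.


nu = sum_i (n_i - 1)
nu = ((9 - 1) + (6 - 1) + (20 - 1))
nu = 8 + 5 + 19
nu = 32

32


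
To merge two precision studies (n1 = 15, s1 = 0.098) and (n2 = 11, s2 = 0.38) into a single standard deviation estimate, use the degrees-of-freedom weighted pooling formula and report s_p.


s_p = sqrt(((n1-1)*s1^2 + (n2-1)*s2^2) / (n1+n2-2))
numerator = (15-1)*0.098^2 + (11-1)*0.38^2 = 0.134456 + 1.444 = 1.578456
denominator = 15 + 11 - 2 = 24
s_p^2 = 1.578456 / 24 = 0.065769
s_p = sqrt(0.065769) = 0.2565

0.2565


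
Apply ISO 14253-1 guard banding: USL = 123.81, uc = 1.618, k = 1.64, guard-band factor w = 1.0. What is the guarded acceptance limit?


U = k * uc = 1.64 * 1.618 = 2.65352
guard band g = w * U = 1.0 * 2.65352 = 2.65352
AL = USL - g = 123.81 - 2.65352
AL = 121.1565

121.1565


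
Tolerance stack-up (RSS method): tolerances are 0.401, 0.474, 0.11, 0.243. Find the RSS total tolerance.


RSS = sqrt(0.401^2 + 0.474^2 + 0.11^2 + 0.243^2)
= sqrt(0.456626)
= 0.6757

0.6757


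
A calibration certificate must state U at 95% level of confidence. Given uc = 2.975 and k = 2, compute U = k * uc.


U = k * uc
U = 2 * 2.975
U = 5.9500

5.9500


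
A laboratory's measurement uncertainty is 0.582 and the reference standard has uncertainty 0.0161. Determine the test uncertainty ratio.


TUR = u_lab / u_ref
= 0.582 / 0.0161
= 36.1491

36.1491


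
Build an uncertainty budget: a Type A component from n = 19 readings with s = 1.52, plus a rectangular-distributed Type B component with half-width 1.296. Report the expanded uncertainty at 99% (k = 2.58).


u_A = s / sqrt(n) = 1.52 / sqrt(19) = 0.34871192
u_B = half_width / sqrt(3) = 1.296 / sqrt(3) = 0.74824595
uc = sqrt(u_A^2 + u_B^2) = sqrt(0.34871192^2 + 0.74824595^2) = 0.82551318
U = k * uc = 2.58 * 0.82551318
U = 2.1298

2.1298


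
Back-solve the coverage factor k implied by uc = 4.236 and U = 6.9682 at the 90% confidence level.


k = U / uc
k = 6.9682 / 4.236
k = 1.645

1.645


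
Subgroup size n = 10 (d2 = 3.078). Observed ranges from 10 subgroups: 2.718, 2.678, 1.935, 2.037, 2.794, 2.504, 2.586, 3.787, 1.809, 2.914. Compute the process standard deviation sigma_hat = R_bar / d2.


R_bar = (2.718 + 2.678 + 1.935 + 2.037 + 2.794 + 2.504 + 2.586 + 3.787 + 1.809 + 2.914) / 10
R_bar = 25.762 / 10 = 2.5762
sigma_hat = R_bar / d2 = 2.5762 / 3.078 = 0.8370

0.8370


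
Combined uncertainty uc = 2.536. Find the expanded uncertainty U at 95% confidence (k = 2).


U = k * uc
U = 2 * 2.536
U = 5.0720

5.0720


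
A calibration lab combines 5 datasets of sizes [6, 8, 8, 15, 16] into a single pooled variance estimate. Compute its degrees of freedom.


nu = sum_i (n_i - 1)
nu = ((6 - 1) + (8 - 1) + (8 - 1) + (15 - 1) + (16 - 1))
nu = 5 + 7 + 7 + 14 + 15
nu = 48

48


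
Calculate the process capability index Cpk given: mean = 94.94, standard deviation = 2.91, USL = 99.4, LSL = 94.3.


Cpu = (USL - mean) / (3*sigma) = (99.4 - 94.94) / (3*2.91) = 0.5109
Cpl = (mean - LSL) / (3*sigma) = (94.94 - 94.3) / (3*2.91) = 0.0733
Cpk = min(Cpu, Cpl) = 0.0733

0.0733


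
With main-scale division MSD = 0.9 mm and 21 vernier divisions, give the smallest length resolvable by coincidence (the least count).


LC = MSD / n_div
= 0.9 / 21
= 0.0429

0.0429


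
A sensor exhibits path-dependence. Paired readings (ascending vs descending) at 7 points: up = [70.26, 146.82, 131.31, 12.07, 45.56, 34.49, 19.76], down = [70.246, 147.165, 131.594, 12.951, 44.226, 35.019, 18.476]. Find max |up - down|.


|70.26 - 70.246| = 0.0140
|146.82 - 147.165| = 0.3450
|131.31 - 131.594| = 0.2840
|12.07 - 12.951| = 0.8810
|45.56 - 44.226| = 1.3340
|34.49 - 35.019| = 0.5290
|19.76 - 18.476| = 1.2840
hysteresis = max(diffs) = 1.3340

1.3340


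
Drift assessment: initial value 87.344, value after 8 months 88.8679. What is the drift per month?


rate = (v2 - v1) / months
= (88.8679 - 87.344) / 8
= 1.5239 / 8
= 0.1905

0.1905


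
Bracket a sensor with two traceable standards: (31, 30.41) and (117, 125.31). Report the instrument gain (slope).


slope = (y2 - y1) / (x2 - x1)
= (125.31 - 30.41) / (117 - 31)
= 94.9000 / 86
= 1.1035

1.1035


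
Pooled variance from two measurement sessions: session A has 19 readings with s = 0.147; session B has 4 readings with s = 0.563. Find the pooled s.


s_p = sqrt(((n1-1)*s1^2 + (n2-1)*s2^2) / (n1+n2-2))
numerator = (19-1)*0.147^2 + (4-1)*0.563^2 = 0.388962 + 0.950907 = 1.339869
denominator = 19 + 4 - 2 = 21
s_p^2 = 1.339869 / 21 = 0.063803286
s_p = sqrt(0.063803286) = 0.2526

0.2526


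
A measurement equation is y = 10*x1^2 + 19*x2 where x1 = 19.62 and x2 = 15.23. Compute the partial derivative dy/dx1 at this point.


y = 10*x1^2 + 19*x2
dy/dx1 = 2*10*x1
Evaluate at x1 = 19.62: c1 = 20 * 19.62
c1 = 392.4000

392.4000


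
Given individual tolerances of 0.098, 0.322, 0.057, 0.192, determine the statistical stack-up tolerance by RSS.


RSS = sqrt(0.098^2 + 0.322^2 + 0.057^2 + 0.192^2)
= sqrt(0.153401)
= 0.3917

0.3917


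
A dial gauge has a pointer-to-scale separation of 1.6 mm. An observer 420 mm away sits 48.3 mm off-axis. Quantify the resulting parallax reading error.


error = h * offset / d
= 1.6 * 48.3 / 420
= 0.1840

0.1840


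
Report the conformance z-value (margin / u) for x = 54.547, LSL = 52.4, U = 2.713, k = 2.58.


u = U / k = 2.713 / 2.58 = 1.0515504
margin = |LSL - x| = |52.4 - 54.547| = 2.147
z = margin / u = 2.147 / 1.0515504
z = 2.0417

2.0417


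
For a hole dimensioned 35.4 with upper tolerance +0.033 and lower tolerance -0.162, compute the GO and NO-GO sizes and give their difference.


GO = nominal - lower_tol (smallest hole = maximum material condition)
GO = 35.4 - 0.162 = 35.238
NO-GO = nominal + upper_tol (largest hole = least material condition)
NO-GO = 35.4 + 0.033 = 35.433
spread = NO-GO - GO = 35.433 - 35.238 = 0.1950

0.1950


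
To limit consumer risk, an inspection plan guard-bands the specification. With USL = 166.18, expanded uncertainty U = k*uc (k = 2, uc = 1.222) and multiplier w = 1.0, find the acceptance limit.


U = k * uc = 2 * 1.222 = 2.444
guard band g = w * U = 1.0 * 2.444 = 2.444
AL = USL - g = 166.18 - 2.444
AL = 163.7360

163.7360


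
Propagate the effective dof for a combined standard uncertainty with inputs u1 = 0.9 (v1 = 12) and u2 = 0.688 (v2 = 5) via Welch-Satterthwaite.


uc = sqrt(u1^2 + u2^2) = sqrt(0.9^2 + 0.688^2) = 1.1328477
v_eff = uc^4 / (u1^4/v1 + u2^4/v2)
= 1.1328477^4 / (0.9^4/12 + 0.688^4/5)
= 1.6469716 / 0.099485908
v_eff = 16.5548

16.5548


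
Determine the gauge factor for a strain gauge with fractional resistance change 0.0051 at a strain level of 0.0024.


GF = (dR/R) / epsilon
= 0.0051 / 0.0024
= 2.1250

2.1250


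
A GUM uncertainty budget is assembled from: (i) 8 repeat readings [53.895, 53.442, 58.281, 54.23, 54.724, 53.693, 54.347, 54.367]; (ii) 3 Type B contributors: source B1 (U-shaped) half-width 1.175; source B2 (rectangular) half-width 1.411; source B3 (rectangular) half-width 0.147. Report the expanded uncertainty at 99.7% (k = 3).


mean = (53.895 + 53.442 + 58.281 + 54.23 + 54.724 + 53.693 + 54.347 + 54.367) / 8 = 54.622375
s = sqrt(sum((x - mean)^2)/(n-1)) = 1.534227
u_A = s / sqrt(n) = 1.534227 / sqrt(8) = 0.54243116
u_B1 = 1.175 / sqrt(2) = 0.83085047
u_B2 = 1.411 / sqrt(3) = 0.81464123
u_B3 = 0.147 / sqrt(3) = 0.08487049
uc = sqrt(0.54243116^2 + 0.83085047^2 + 0.81464123^2 + 0.08487049^2) = 1.2866186
U = k * uc = 3 * 1.2866186
U = 3.8599

3.8599


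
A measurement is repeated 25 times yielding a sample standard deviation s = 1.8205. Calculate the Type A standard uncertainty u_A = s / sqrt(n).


u_A = s / sqrt(n)
u_A = 1.8205 / sqrt(25)
u_A = 1.8205 / 5
u_A = 0.3641

0.3641


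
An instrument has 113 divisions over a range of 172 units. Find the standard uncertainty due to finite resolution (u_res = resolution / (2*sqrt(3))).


resolution = range / divisions
resolution = 172 / 113 = 1.5221239
u_res = resolution / (2*sqrt(3))
u_res = 1.5221239 / 3.4641016
u_res = 0.4394

0.4394


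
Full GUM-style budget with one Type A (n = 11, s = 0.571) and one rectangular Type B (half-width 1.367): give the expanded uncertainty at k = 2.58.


u_A = s / sqrt(n) = 0.571 / sqrt(11) = 0.17216298
u_B = half_width / sqrt(3) = 1.367 / sqrt(3) = 0.78923782
uc = sqrt(u_A^2 + u_B^2) = sqrt(0.17216298^2 + 0.78923782^2) = 0.80779727
U = k * uc = 2.58 * 0.80779727
U = 2.0841

2.0841


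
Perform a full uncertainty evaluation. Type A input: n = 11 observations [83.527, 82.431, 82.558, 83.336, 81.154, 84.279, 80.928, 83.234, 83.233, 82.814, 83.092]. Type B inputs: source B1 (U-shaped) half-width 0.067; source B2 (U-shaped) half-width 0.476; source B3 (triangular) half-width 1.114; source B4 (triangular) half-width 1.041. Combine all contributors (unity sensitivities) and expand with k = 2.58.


mean = (83.527 + 82.431 + 82.558 + 83.336 + 81.154 + 84.279 + 80.928 + 83.234 + 83.233 + 82.814 + 83.092) / 11 = 82.78054545
s = sqrt(sum((x - mean)^2)/(n-1)) = 0.99341999
u_A = s / sqrt(n) = 0.99341999 / sqrt(11) = 0.2995274
u_B1 = 0.067 / sqrt(2) = 0.047376154
u_B2 = 0.476 / sqrt(2) = 0.33658283
u_B3 = 1.114 / sqrt(6) = 0.4547886
u_B4 = 1.041 / sqrt(6) = 0.42498647
uc = sqrt(0.2995274^2 + 0.047376154^2 + 0.33658283^2 + 0.4547886^2 + 0.42498647^2) = 0.76986709
U = k * uc = 2.58 * 0.76986709
U = 1.9863

1.9863


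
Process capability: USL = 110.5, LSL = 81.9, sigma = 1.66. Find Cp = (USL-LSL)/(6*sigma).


Cp = (USL - LSL) / (6 * sigma)
= (110.5 - 81.9) / (6 * 1.66)
= 28.6000 / 9.9600
= 2.8715

2.8715


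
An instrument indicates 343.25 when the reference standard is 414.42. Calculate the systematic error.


Systematic error = measured - true
= 343.25 - 414.42
= -71.1700

-71.1700


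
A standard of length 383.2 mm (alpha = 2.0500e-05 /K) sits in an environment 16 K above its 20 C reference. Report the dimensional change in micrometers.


dL = L * alpha * dT
= 383.2 * 2.0500e-05 * 16
= 0.1256896 mm
dL_um = 0.1256896 * 1000 = 125.6896 um

125.6896


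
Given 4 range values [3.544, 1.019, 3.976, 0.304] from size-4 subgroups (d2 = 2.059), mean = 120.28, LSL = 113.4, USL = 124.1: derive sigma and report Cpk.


R_bar = (3.544 + 1.019 + 3.976 + 0.304) / 4 = 2.21075
sigma = R_bar / d2 = 2.21075 / 2.059 = 1.0737008
Cp = (USL - LSL)/(6*sigma) = (124.1 - 113.4)/(6*1.0737008) = 1.6609
Cpu = (124.1 - 120.28)/(3*1.0737008) = 1.1859
Cpl = (120.28 - 113.4)/(3*1.0737008) = 2.1359
Cpk = min(Cpu, Cpl) = 1.1859

1.1859


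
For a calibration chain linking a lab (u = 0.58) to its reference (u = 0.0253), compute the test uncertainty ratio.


TUR = u_lab / u_ref
= 0.58 / 0.0253
= 22.9249

22.9249


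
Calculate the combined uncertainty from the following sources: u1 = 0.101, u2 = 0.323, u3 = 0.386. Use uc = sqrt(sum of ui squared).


uc = sqrt(0.101^2 + 0.323^2 + 0.386^2)
uc = sqrt(0.263526)
uc = 0.5133

0.5133


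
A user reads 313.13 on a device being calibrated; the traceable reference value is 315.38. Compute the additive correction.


Correction = standard - reading
= 315.38 - 313.13
= 2.2500

2.2500


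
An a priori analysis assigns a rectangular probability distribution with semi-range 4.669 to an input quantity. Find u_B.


u_B = half_width / sqrt(3)
u_B = 4.669 / 1.7320508
u_B = 2.6956

2.6956


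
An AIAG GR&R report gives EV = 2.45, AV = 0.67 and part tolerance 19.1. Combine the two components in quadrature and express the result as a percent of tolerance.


GRR = sqrt(EV^2 + AV^2) = sqrt(2.45^2 + 0.67^2) = 2.5399606
%GRR = GRR / tol * 100 = 2.5399606 / 19.1 * 100
%GRR = 13.2982

13.2982


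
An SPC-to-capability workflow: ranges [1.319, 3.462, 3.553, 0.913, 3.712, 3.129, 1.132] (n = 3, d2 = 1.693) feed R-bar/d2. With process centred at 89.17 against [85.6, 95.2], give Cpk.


R_bar = (1.319 + 3.462 + 3.553 + 0.913 + 3.712 + 3.129 + 1.132) / 7 = 2.46
sigma = R_bar / d2 = 2.46 / 1.693 = 1.4530419
Cp = (USL - LSL)/(6*sigma) = (95.2 - 85.6)/(6*1.4530419) = 1.1011
Cpu = (95.2 - 89.17)/(3*1.4530419) = 1.3833
Cpl = (89.17 - 85.6)/(3*1.4530419) = 0.8190
Cpk = min(Cpu, Cpl) = 0.8190

0.8190


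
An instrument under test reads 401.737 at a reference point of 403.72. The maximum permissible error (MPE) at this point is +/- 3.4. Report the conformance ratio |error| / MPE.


e = indication - reference = 401.737 - 403.72 = -1.9830
|e| = 1.9830
ratio = |e| / MPE = 1.9830 / 3.4
ratio = 0.5832

0.5832


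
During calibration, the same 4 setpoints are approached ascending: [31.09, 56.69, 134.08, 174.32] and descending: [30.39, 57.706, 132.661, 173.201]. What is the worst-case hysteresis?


|31.09 - 30.39| = 0.7000
|56.69 - 57.706| = 1.0160
|134.08 - 132.661| = 1.4190
|174.32 - 173.201| = 1.1190
hysteresis = max(diffs) = 1.4190

1.4190


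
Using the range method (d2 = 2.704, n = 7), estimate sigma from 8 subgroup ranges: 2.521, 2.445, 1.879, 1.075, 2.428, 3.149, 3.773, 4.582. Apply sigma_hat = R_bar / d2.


R_bar = (2.521 + 2.445 + 1.879 + 1.075 + 2.428 + 3.149 + 3.773 + 4.582) / 8
R_bar = 21.852 / 8 = 2.7315
sigma_hat = R_bar / d2 = 2.7315 / 2.704 = 1.0102

1.0102


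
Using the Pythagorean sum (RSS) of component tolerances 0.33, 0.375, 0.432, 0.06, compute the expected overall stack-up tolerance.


RSS = sqrt(0.33^2 + 0.375^2 + 0.432^2 + 0.06^2)
= sqrt(0.439749)
= 0.6631

0.6631


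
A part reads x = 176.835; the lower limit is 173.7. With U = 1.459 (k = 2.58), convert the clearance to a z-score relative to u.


u = U / k = 1.459 / 2.58 = 0.56550388
margin = |LSL - x| = |173.7 - 176.835| = 3.135
z = margin / u = 3.135 / 0.56550388
z = 5.5437

5.5437


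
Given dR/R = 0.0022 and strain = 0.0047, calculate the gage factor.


GF = (dR/R) / epsilon
= 0.0022 / 0.0047
= 0.4681

0.4681


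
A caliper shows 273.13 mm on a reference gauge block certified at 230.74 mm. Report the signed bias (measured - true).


Systematic error = measured - true
= 273.13 - 230.74
= 42.3900

42.3900


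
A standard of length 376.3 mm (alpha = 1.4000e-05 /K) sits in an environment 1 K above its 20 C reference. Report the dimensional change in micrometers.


dL = L * alpha * dT
= 376.3 * 1.4000e-05 * 1
= 0.0052682 mm
dL_um = 0.0052682 * 1000 = 5.2682 um

5.2682


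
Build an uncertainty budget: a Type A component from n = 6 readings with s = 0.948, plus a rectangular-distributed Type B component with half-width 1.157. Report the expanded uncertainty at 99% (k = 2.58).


u_A = s / sqrt(n) = 0.948 / sqrt(6) = 0.38701938
u_B = half_width / sqrt(3) = 1.157 / sqrt(3) = 0.66799426
uc = sqrt(u_A^2 + u_B^2) = sqrt(0.38701938^2 + 0.66799426^2) = 0.77201058
U = k * uc = 2.58 * 0.77201058
U = 1.9918

1.9918


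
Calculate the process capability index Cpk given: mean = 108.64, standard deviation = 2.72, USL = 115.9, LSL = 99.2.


Cpu = (USL - mean) / (3*sigma) = (115.9 - 108.64) / (3*2.72) = 0.8897
Cpl = (mean - LSL) / (3*sigma) = (108.64 - 99.2) / (3*2.72) = 1.1569
Cpk = min(Cpu, Cpl) = 0.8897

0.8897


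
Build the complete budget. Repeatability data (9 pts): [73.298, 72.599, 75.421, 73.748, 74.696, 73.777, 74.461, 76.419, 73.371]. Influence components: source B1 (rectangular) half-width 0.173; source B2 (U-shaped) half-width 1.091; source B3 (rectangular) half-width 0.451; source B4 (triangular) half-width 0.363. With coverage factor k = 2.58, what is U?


mean = (73.298 + 72.599 + 75.421 + 73.748 + 74.696 + 73.777 + 74.461 + 76.419 + 73.371) / 9 = 74.19888889
s = sqrt(sum((x - mean)^2)/(n-1)) = 1.1819585
u_A = s / sqrt(n) = 1.1819585 / sqrt(9) = 0.39398617
u_B1 = 0.173 / sqrt(3) = 0.099881597
u_B2 = 1.091 / sqrt(2) = 0.7714535
u_B3 = 0.451 / sqrt(3) = 0.26038497
u_B4 = 0.363 / sqrt(6) = 0.14819413
uc = sqrt(0.39398617^2 + 0.099881597^2 + 0.7714535^2 + 0.26038497^2 + 0.14819413^2) = 0.92201072
U = k * uc = 2.58 * 0.92201072
U = 2.3788

2.3788


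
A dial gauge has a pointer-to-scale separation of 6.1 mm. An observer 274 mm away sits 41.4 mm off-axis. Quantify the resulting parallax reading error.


error = h * offset / d
= 6.1 * 41.4 / 274
= 0.9217

0.9217


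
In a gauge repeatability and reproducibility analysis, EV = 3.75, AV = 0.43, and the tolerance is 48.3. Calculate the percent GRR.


GRR = sqrt(EV^2 + AV^2) = sqrt(3.75^2 + 0.43^2) = 3.7745728
%GRR = GRR / tol * 100 = 3.7745728 / 48.3 * 100
%GRR = 7.8149

7.8149


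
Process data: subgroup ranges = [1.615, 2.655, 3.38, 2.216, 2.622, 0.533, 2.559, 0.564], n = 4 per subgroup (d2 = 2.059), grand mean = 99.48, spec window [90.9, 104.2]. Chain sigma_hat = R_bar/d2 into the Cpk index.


R_bar = (1.615 + 2.655 + 3.38 + 2.216 + 2.622 + 0.533 + 2.559 + 0.564) / 8 = 2.018
sigma = R_bar / d2 = 2.018 / 2.059 = 0.98008742
Cp = (USL - LSL)/(6*sigma) = (104.2 - 90.9)/(6*0.98008742) = 2.2617
Cpu = (104.2 - 99.48)/(3*0.98008742) = 1.6053
Cpl = (99.48 - 90.9)/(3*0.98008742) = 2.9181
Cpk = min(Cpu, Cpl) = 1.6053

1.6053


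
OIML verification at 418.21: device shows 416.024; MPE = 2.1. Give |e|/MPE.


e = indication - reference = 416.024 - 418.21 = -2.1860
|e| = 2.1860
ratio = |e| / MPE = 2.1860 / 2.1
ratio = 1.0410

1.0410


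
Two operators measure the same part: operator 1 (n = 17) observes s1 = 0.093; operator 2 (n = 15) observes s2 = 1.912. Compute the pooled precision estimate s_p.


s_p = sqrt(((n1-1)*s1^2 + (n2-1)*s2^2) / (n1+n2-2))
numerator = (17-1)*0.093^2 + (15-1)*1.912^2 = 0.138384 + 51.180416 = 51.3188
denominator = 17 + 15 - 2 = 30
s_p^2 = 51.3188 / 30 = 1.7106267
s_p = sqrt(1.7106267) = 1.3079

1.3079


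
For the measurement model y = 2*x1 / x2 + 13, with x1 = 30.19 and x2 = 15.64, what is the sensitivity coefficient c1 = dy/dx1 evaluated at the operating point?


y = 2*x1 / x2 + 13
dy/dx1 = 2/x2
Evaluate at x2 = 15.64: c1 = 2 / 15.64
c1 = 0.1279

0.1279


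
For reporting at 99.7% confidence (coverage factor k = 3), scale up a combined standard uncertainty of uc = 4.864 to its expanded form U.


U = k * uc
U = 3 * 4.864
U = 14.5920

14.5920


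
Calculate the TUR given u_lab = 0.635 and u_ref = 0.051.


TUR = u_lab / u_ref
= 0.635 / 0.051
= 12.4510

12.4510


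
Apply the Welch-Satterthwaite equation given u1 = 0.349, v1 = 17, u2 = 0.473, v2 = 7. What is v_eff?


uc = sqrt(u1^2 + u2^2) = sqrt(0.349^2 + 0.473^2) = 0.587818
v_eff = uc^4 / (u1^4/v1 + u2^4/v2)
= 0.587818^4 / (0.349^4/17 + 0.473^4/7)
= 0.11939098 / 0.008023342
v_eff = 14.8805

14.8805


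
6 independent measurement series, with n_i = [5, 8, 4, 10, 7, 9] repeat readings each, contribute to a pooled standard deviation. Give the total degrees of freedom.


nu = sum_i (n_i - 1)
nu = ((5 - 1) + (8 - 1) + (4 - 1) + (10 - 1) + (7 - 1) + (9 - 1))
nu = 4 + 7 + 3 + 9 + 6 + 8
nu = 37

37


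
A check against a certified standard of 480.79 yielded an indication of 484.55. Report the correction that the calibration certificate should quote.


Correction = standard - reading
= 480.79 - 484.55
= -3.7600

-3.7600


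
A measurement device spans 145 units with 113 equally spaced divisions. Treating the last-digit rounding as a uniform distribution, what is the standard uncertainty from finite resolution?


resolution = range / divisions
resolution = 145 / 113 = 1.2831858
u_res = resolution / (2*sqrt(3))
u_res = 1.2831858 / 3.4641016
u_res = 0.3704

0.3704


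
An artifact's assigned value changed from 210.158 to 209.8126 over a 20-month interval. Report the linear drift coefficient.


rate = (v2 - v1) / months
= (209.8126 - 210.158) / 20
= -0.3454 / 20
= -0.0173

-0.0173


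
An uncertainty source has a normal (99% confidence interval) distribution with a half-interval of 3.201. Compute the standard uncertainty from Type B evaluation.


u_B = half_width / 2.576
u_B = 3.201 / 2.576
u_B = 1.2426

1.2426


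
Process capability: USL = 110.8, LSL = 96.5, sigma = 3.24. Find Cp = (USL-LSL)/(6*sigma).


Cp = (USL - LSL) / (6 * sigma)
= (110.8 - 96.5) / (6 * 3.24)
= 14.3000 / 19.4400
= 0.7356

0.7356


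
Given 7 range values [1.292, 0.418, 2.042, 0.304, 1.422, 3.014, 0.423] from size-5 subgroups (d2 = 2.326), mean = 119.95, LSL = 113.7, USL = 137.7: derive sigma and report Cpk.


R_bar = (1.292 + 0.418 + 2.042 + 0.304 + 1.422 + 3.014 + 0.423) / 7 = 1.2735714
sigma = R_bar / d2 = 1.2735714 / 2.326 = 0.54753715
Cp = (USL - LSL)/(6*sigma) = (137.7 - 113.7)/(6*0.54753715) = 7.3054
Cpu = (137.7 - 119.95)/(3*0.54753715) = 10.8060
Cpl = (119.95 - 113.7)/(3*0.54753715) = 3.8049
Cpk = min(Cpu, Cpl) = 3.8049

3.8049


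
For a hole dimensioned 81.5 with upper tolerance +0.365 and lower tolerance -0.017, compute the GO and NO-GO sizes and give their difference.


GO = nominal - lower_tol (smallest hole = maximum material condition)
GO = 81.5 - 0.017 = 81.483
NO-GO = nominal + upper_tol (largest hole = least material condition)
NO-GO = 81.5 + 0.365 = 81.865
spread = NO-GO - GO = 81.865 - 81.483 = 0.3820

0.3820


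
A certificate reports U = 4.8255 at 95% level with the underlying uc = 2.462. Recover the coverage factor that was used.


k = U / uc
k = 4.8255 / 2.462
k = 1.96

1.96


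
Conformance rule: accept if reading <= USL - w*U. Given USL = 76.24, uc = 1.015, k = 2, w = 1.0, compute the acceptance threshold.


U = k * uc = 2 * 1.015 = 2.03
guard band g = w * U = 1.0 * 2.03 = 2.03
AL = USL - g = 76.24 - 2.03
AL = 74.2100

74.2100


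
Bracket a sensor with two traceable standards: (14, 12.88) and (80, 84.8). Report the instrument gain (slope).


slope = (y2 - y1) / (x2 - x1)
= (84.8 - 12.88) / (80 - 14)
= 71.9200 / 66
= 1.0897

1.0897


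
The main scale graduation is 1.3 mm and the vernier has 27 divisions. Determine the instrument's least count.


LC = MSD / n_div
= 1.3 / 27
= 0.0481

0.0481


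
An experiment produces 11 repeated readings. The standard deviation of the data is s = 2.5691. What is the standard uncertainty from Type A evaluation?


u_A = s / sqrt(n)
u_A = 2.5691 / sqrt(11)
u_A = 2.5691 / 3.3166248
u_A = 0.7746

0.7746


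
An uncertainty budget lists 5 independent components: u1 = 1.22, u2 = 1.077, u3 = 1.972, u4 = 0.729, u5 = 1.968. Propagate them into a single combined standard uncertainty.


uc = sqrt(1.22^2 + 1.077^2 + 1.972^2 + 0.729^2 + 1.968^2)
uc = sqrt(10.941578)
uc = 3.3078

3.3078


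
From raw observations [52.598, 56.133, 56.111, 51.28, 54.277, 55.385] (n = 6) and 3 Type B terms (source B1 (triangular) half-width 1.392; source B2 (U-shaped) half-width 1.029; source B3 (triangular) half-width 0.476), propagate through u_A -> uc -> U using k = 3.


mean = (52.598 + 56.133 + 56.111 + 51.28 + 54.277 + 55.385) / 6 = 54.29733333
s = sqrt(sum((x - mean)^2)/(n-1)) = 1.9917091
u_A = s / sqrt(n) = 1.9917091 / sqrt(6) = 0.81311184
u_B1 = 1.392 / sqrt(6) = 0.56828162
u_B2 = 1.029 / sqrt(2) = 0.72761288
u_B3 = 0.476 / sqrt(6) = 0.19432619
uc = sqrt(0.81311184^2 + 0.56828162^2 + 0.72761288^2 + 0.19432619^2) = 1.2455031
U = k * uc = 3 * 1.2455031
U = 3.7365

3.7365


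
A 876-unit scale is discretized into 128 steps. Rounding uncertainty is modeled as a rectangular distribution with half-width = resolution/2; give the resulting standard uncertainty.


resolution = range / divisions
resolution = 876 / 128 = 6.84375
u_res = resolution / (2*sqrt(3))
u_res = 6.84375 / 3.4641016
u_res = 1.9756

1.9756


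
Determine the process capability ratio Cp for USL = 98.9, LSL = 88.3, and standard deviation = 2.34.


Cp = (USL - LSL) / (6 * sigma)
= (98.9 - 88.3) / (6 * 2.34)
= 10.6000 / 14.0400
= 0.7550

0.7550


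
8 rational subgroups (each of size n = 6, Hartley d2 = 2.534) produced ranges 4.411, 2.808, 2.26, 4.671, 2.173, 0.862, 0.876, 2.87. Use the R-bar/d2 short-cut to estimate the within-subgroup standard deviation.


R_bar = (4.411 + 2.808 + 2.26 + 4.671 + 2.173 + 0.862 + 0.876 + 2.87) / 8
R_bar = 20.931 / 8 = 2.616375
sigma_hat = R_bar / d2 = 2.616375 / 2.534 = 1.0325

1.0325


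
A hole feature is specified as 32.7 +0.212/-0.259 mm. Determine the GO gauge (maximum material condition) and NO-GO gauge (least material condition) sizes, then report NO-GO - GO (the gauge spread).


GO = nominal - lower_tol (smallest hole = maximum material condition)
GO = 32.7 - 0.259 = 32.441
NO-GO = nominal + upper_tol (largest hole = least material condition)
NO-GO = 32.7 + 0.212 = 32.912
spread = NO-GO - GO = 32.912 - 32.441 = 0.4710

0.4710


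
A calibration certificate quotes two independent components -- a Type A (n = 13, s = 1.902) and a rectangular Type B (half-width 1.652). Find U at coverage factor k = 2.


u_A = s / sqrt(n) = 1.902 / sqrt(13) = 0.52751989
u_B = half_width / sqrt(3) = 1.652 / sqrt(3) = 0.95378264
uc = sqrt(u_A^2 + u_B^2) = sqrt(0.52751989^2 + 0.95378264^2) = 1.0899443
U = k * uc = 2 * 1.0899443
U = 2.1799

2.1799


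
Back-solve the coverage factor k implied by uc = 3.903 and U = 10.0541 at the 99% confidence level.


k = U / uc
k = 10.0541 / 3.903
k = 2.576

2.576


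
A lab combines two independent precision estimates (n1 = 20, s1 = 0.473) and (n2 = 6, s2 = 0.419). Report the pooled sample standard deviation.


s_p = sqrt(((n1-1)*s1^2 + (n2-1)*s2^2) / (n1+n2-2))
numerator = (20-1)*0.473^2 + (6-1)*0.419^2 = 4.250851 + 0.877805 = 5.128656
denominator = 20 + 6 - 2 = 24
s_p^2 = 5.128656 / 24 = 0.213694
s_p = sqrt(0.213694) = 0.4623

0.4623


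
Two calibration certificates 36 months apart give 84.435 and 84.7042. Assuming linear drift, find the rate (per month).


rate = (v2 - v1) / months
= (84.7042 - 84.435) / 36
= 0.2692 / 36
= 0.0075

0.0075


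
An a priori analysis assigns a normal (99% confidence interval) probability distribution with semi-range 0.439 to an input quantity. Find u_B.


u_B = half_width / 2.576
u_B = 0.439 / 2.576
u_B = 0.1704

0.1704


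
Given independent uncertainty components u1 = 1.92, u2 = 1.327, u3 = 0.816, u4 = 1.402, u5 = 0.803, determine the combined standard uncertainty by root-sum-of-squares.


uc = sqrt(1.92^2 + 1.327^2 + 0.816^2 + 1.402^2 + 0.803^2)
uc = sqrt(8.723598)
uc = 2.9536

2.9536


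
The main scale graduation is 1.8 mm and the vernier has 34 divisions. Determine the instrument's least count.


LC = MSD / n_div
= 1.8 / 34
= 0.0529

0.0529


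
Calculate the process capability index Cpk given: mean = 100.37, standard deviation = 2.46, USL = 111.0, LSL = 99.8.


Cpu = (USL - mean) / (3*sigma) = (111.0 - 100.37) / (3*2.46) = 1.4404
Cpl = (mean - LSL) / (3*sigma) = (100.37 - 99.8) / (3*2.46) = 0.0772
Cpk = min(Cpu, Cpl) = 0.0772

0.0772
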